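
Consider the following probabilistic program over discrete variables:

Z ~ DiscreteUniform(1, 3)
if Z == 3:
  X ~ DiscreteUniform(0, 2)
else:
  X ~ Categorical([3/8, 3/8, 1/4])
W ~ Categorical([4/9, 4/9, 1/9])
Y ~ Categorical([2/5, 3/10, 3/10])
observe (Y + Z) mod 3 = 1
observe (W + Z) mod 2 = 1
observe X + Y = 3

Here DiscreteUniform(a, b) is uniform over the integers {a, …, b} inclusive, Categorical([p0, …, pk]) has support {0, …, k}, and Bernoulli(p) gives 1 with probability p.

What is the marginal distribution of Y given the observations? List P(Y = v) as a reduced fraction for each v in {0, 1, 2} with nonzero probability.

Enumerate traces; 3 have nonzero weight after conditioning:
  (Z=2, X=1, W=1, Y=2) weight 1/60
  (Z=3, X=2, W=0, Y=1) weight 2/135
  (Z=3, X=2, W=2, Y=1) weight 1/270
Group by Y:
  weight(Y=1) = 1/54
  weight(Y=2) = 1/60
Total weight = 1/54 + 1/60 = 19/540
P(Y=1 | obs) = 1/54 / 19/540 = 10/19
P(Y=2 | obs) = 1/60 / 19/540 = 9/19

P(Y=1) = 10/19, P(Y=2) = 9/19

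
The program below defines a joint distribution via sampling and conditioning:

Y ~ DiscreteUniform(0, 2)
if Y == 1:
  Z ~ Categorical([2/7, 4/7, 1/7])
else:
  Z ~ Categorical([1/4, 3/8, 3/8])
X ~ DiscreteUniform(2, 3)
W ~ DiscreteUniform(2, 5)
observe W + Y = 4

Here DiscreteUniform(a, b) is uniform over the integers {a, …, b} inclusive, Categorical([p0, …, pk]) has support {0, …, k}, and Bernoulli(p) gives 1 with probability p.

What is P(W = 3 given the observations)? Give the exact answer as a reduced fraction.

Enumerate traces; 18 have nonzero weight after conditioning:
  (Y=0, Z=0, X=2, W=4) weight 1/96
  (Y=0, Z=0, X=3, W=4) weight 1/96
  (Y=0, Z=1, X=2, W=4) weight 1/64
  (Y=0, Z=1, X=3, W=4) weight 1/64
  (Y=0, Z=2, X=2, W=4) weight 1/64
  (Y=0, Z=2, X=3, W=4) weight 1/64
  (Y=1, Z=0, X=2, W=3) weight 1/84
  (Y=1, Z=0, X=3, W=3) weight 1/84
  (Y=2, Z=0, X=2, W=2) weight 1/96
  … 9 more
Group by W:
  weight(W=2) = 1/12
  weight(W=3) = 1/12
  weight(W=4) = 1/12
Total weight = 1/12 + 1/12 + 1/12 = 1/4
P(W=2 | obs) = 1/12 / 1/4 = 1/3
P(W=3 | obs) = 1/12 / 1/4 = 1/3
P(W=4 | obs) = 1/12 / 1/4 = 1/3

P(W = 3 | obs) = 1/3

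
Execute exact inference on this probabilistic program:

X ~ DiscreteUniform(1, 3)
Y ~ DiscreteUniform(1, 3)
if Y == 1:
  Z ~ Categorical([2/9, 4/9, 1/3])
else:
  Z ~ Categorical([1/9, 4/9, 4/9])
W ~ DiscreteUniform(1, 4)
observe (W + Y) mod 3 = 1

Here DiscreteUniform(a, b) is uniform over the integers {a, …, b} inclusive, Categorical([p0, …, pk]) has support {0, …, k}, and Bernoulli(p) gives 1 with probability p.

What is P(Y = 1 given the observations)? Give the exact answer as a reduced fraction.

Enumerate traces; 36 have nonzero weight after conditioning:
  (X=1, Y=1, Z=0, W=3) weight 1/162
  (X=1, Y=1, Z=1, W=3) weight 1/81
  (X=1, Y=1, Z=2, W=3) weight 1/108
  (X=1, Y=2, Z=0, W=2) weight 1/324
  (X=1, Y=2, Z=1, W=2) weight 1/81
  (X=1, Y=2, Z=2, W=2) weight 1/81
  (X=1, Y=3, Z=0, W=1) weight 1/324
  (X=1, Y=3, Z=0, W=4) weight 1/324
  … 28 more
Group by Y:
  weight(Y=1) = 1/12
  weight(Y=2) = 1/12
  weight(Y=3) = 1/6
Total weight = 1/12 + 1/12 + 1/6 = 1/3
P(Y=1 | obs) = 1/12 / 1/3 = 1/4
P(Y=2 | obs) = 1/12 / 1/3 = 1/4
P(Y=3 | obs) = 1/6 / 1/3 = 1/2

P(Y = 1 | obs) = 1/4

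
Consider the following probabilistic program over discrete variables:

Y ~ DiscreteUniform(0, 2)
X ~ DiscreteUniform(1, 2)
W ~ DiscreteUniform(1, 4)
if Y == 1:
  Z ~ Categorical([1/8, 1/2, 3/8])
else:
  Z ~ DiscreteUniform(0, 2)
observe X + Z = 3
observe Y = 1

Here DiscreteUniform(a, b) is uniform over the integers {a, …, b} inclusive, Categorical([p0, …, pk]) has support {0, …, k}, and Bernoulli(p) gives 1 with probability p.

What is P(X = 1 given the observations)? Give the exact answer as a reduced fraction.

Enumerate traces; 8 have nonzero weight after conditioning:
  (Y=1, X=1, W=1, Z=2) weight 1/64
  (Y=1, X=1, W=2, Z=2) weight 1/64
  (Y=1, X=1, W=3, Z=2) weight 1/64
  (Y=1, X=1, W=4, Z=2) weight 1/64
  (Y=1, X=2, W=1, Z=1) weight 1/48
  (Y=1, X=2, W=2, Z=1) weight 1/48
  (Y=1, X=2, W=3, Z=1) weight 1/48
  (Y=1, X=2, W=4, Z=1) weight 1/48
Group by X:
  weight(X=1) = 1/16
  weight(X=2) = 1/12
Total weight = 1/16 + 1/12 = 7/48
P(X=1 | obs) = 1/16 / 7/48 = 3/7
P(X=2 | obs) = 1/12 / 7/48 = 4/7

P(X = 1 | obs) = 3/7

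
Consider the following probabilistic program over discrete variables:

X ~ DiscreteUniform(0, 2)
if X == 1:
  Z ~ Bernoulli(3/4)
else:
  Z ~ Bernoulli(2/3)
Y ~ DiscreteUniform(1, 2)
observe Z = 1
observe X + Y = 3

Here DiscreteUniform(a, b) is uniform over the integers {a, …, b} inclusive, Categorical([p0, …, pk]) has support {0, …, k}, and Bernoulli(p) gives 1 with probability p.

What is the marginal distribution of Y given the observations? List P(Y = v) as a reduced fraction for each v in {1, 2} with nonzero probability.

P(Y=1) = 8/17, P(Y=2) = 9/17

Enumerate traces; 2 have nonzero weight after conditioning:
  (X=1, Z=1, Y=2) weight 1/8
  (X=2, Z=1, Y=1) weight 1/9
Group by Y:
  weight(Y=1) = 1/9
  weight(Y=2) = 1/8
Total weight = 1/9 + 1/8 = 17/72
P(Y=1 | obs) = 1/9 / 17/72 = 8/17
P(Y=2 | obs) = 1/8 / 17/72 = 9/17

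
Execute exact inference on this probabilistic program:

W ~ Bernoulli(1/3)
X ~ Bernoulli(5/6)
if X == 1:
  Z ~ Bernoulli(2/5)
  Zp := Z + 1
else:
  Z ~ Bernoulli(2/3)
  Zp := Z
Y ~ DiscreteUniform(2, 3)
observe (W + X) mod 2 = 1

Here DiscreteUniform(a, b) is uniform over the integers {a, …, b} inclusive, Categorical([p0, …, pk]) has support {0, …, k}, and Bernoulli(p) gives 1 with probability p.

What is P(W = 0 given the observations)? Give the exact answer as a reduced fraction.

Enumerate traces; 8 have nonzero weight after conditioning:
  (W=0, X=1, Z=0, Y=2) weight 1/6
  (W=0, X=1, Z=0, Y=3) weight 1/6
  (W=0, X=1, Z=1, Y=2) weight 1/9
  (W=0, X=1, Z=1, Y=3) weight 1/9
  (W=1, X=0, Z=0, Y=2) weight 1/108
  (W=1, X=0, Z=0, Y=3) weight 1/108
  (W=1, X=0, Z=1, Y=2) weight 1/54
  (W=1, X=0, Z=1, Y=3) weight 1/54
Group by W:
  weight(W=0) = 5/9
  weight(W=1) = 1/18
Total weight = 5/9 + 1/18 = 11/18
P(W=0 | obs) = 5/9 / 11/18 = 10/11
P(W=1 | obs) = 1/18 / 11/18 = 1/11

P(W = 0 | obs) = 10/11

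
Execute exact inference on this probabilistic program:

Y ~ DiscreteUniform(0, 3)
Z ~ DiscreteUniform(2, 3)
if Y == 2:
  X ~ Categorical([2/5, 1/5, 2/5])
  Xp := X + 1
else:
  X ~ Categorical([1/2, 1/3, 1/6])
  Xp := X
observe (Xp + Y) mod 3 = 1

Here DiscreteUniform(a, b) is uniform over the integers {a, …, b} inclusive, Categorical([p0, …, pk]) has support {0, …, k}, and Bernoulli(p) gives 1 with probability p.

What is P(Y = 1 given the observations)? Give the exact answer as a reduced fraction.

Enumerate traces; 8 have nonzero weight after conditioning:
  (Y=0, Z=2, X=1) weight 1/24
  (Y=0, Z=3, X=1) weight 1/24
  (Y=1, Z=2, X=0) weight 1/16
  (Y=1, Z=3, X=0) weight 1/16
  (Y=2, Z=2, X=1) weight 1/40
  (Y=2, Z=3, X=1) weight 1/40
  (Y=3, Z=2, X=1) weight 1/24
  (Y=3, Z=3, X=1) weight 1/24
Group by Y:
  weight(Y=0) = 1/12
  weight(Y=1) = 1/8
  weight(Y=2) = 1/20
  weight(Y=3) = 1/12
Total weight = 1/12 + 1/8 + 1/20 + 1/12 = 41/120
P(Y=0 | obs) = 1/12 / 41/120 = 10/41
P(Y=1 | obs) = 1/8 / 41/120 = 15/41
P(Y=2 | obs) = 1/20 / 41/120 = 6/41
P(Y=3 | obs) = 1/12 / 41/120 = 10/41

P(Y = 1 | obs) = 15/41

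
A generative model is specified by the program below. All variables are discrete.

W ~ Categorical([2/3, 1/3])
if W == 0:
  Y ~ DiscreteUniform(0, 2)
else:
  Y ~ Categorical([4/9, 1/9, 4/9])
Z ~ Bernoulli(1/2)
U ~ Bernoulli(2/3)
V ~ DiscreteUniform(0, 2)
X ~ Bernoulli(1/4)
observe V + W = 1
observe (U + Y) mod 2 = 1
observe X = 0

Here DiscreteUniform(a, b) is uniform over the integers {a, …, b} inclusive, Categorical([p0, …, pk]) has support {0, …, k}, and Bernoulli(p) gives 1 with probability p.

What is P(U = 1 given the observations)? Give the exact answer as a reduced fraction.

Enumerate traces; 12 have nonzero weight after conditioning:
  (W=0, Y=0, Z=0, U=1, V=1, X=0) weight 1/54
  (W=0, Y=0, Z=1, U=1, V=1, X=0) weight 1/54
  (W=0, Y=1, Z=0, U=0, V=1, X=0) weight 1/108
  (W=0, Y=1, Z=1, U=0, V=1, X=0) weight 1/108
  (W=0, Y=2, Z=0, U=1, V=1, X=0) weight 1/54
  (W=0, Y=2, Z=1, U=1, V=1, X=0) weight 1/54
  (W=1, Y=0, Z=0, U=1, V=0, X=0) weight 1/81
  (W=1, Y=0, Z=1, U=1, V=0, X=0) weight 1/81
  … 4 more
Group by U:
  weight(U=0) = 7/324
  weight(U=1) = 10/81
Total weight = 7/324 + 10/81 = 47/324
P(U=0 | obs) = 7/324 / 47/324 = 7/47
P(U=1 | obs) = 10/81 / 47/324 = 40/47

P(U = 1 | obs) = 40/47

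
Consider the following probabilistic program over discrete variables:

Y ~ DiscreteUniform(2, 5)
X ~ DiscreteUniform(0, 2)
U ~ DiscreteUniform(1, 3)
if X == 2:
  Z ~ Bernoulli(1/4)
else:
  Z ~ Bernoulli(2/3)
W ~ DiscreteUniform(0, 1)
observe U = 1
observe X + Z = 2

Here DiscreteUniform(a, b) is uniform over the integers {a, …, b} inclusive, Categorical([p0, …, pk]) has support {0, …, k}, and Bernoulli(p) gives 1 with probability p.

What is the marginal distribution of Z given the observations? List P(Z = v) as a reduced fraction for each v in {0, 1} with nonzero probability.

Enumerate traces; 16 have nonzero weight after conditioning:
  (Y=2, X=1, U=1, Z=1, W=0) weight 1/108
  (Y=2, X=1, U=1, Z=1, W=1) weight 1/108
  (Y=2, X=2, U=1, Z=0, W=0) weight 1/96
  (Y=2, X=2, U=1, Z=0, W=1) weight 1/96
  (Y=3, X=1, U=1, Z=1, W=0) weight 1/108
  (Y=3, X=1, U=1, Z=1, W=1) weight 1/108
  (Y=3, X=2, U=1, Z=0, W=0) weight 1/96
  (Y=3, X=2, U=1, Z=0, W=1) weight 1/96
  … 8 more
Group by Z:
  weight(Z=0) = 1/12
  weight(Z=1) = 2/27
Total weight = 1/12 + 2/27 = 17/108
P(Z=0 | obs) = 1/12 / 17/108 = 9/17
P(Z=1 | obs) = 2/27 / 17/108 = 8/17

P(Z=0) = 9/17, P(Z=1) = 8/17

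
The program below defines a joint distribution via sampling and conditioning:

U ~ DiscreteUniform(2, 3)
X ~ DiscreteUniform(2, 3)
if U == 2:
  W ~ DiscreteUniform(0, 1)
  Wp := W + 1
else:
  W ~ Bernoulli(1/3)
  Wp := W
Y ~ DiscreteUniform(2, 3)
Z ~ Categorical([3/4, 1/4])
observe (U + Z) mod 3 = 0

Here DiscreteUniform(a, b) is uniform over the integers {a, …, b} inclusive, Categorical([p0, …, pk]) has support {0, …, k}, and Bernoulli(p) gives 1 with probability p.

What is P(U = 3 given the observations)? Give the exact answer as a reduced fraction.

Enumerate traces; 16 have nonzero weight after conditioning:
  (U=2, X=2, W=0, Y=2, Z=1) weight 1/64
  (U=2, X=2, W=0, Y=3, Z=1) weight 1/64
  (U=2, X=2, W=1, Y=2, Z=1) weight 1/64
  (U=2, X=2, W=1, Y=3, Z=1) weight 1/64
  (U=2, X=3, W=0, Y=2, Z=1) weight 1/64
  (U=2, X=3, W=0, Y=3, Z=1) weight 1/64
  (U=2, X=3, W=1, Y=2, Z=1) weight 1/64
  (U=2, X=3, W=1, Y=3, Z=1) weight 1/64
  (U=3, X=2, W=0, Y=2, Z=0) weight 1/16
  … 7 more
Group by U:
  weight(U=2) = 1/8
  weight(U=3) = 3/8
Total weight = 1/8 + 3/8 = 1/2
P(U=2 | obs) = 1/8 / 1/2 = 1/4
P(U=3 | obs) = 3/8 / 1/2 = 3/4

P(U = 3 | obs) = 3/4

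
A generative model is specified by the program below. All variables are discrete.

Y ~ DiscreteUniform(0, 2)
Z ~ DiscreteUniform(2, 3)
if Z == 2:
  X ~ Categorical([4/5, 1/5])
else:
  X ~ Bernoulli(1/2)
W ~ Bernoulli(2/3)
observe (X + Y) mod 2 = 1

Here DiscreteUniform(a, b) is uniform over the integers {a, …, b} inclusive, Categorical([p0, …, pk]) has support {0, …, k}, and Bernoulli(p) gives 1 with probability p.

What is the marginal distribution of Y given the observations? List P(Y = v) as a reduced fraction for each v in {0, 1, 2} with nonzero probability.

Enumerate traces; 12 have nonzero weight after conditioning:
  (Y=0, Z=2, X=1, W=0) weight 1/90
  (Y=0, Z=2, X=1, W=1) weight 1/45
  (Y=0, Z=3, X=1, W=0) weight 1/36
  (Y=0, Z=3, X=1, W=1) weight 1/18
  (Y=1, Z=2, X=0, W=0) weight 2/45
  (Y=1, Z=2, X=0, W=1) weight 4/45
  (Y=1, Z=3, X=0, W=0) weight 1/36
  (Y=1, Z=3, X=0, W=1) weight 1/18
  (Y=2, Z=2, X=1, W=0) weight 1/90
  … 3 more
Group by Y:
  weight(Y=0) = 7/60
  weight(Y=1) = 13/60
  weight(Y=2) = 7/60
Total weight = 7/60 + 13/60 + 7/60 = 9/20
P(Y=0 | obs) = 7/60 / 9/20 = 7/27
P(Y=1 | obs) = 13/60 / 9/20 = 13/27
P(Y=2 | obs) = 7/60 / 9/20 = 7/27

P(Y=0) = 7/27, P(Y=1) = 13/27, P(Y=2) = 7/27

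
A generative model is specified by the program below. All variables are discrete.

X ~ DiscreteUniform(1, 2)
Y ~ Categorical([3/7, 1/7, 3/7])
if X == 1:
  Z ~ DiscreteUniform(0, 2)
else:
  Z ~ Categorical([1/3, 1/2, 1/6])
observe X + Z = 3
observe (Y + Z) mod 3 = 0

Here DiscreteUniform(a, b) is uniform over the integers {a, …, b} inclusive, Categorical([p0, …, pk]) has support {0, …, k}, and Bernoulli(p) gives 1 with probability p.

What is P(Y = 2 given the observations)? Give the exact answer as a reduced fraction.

Enumerate traces; 2 have nonzero weight after conditioning:
  (X=1, Y=1, Z=2) weight 1/42
  (X=2, Y=2, Z=1) weight 3/28
Group by Y:
  weight(Y=1) = 1/42
  weight(Y=2) = 3/28
Total weight = 1/42 + 3/28 = 11/84
P(Y=1 | obs) = 1/42 / 11/84 = 2/11
P(Y=2 | obs) = 3/28 / 11/84 = 9/11

P(Y = 2 | obs) = 9/11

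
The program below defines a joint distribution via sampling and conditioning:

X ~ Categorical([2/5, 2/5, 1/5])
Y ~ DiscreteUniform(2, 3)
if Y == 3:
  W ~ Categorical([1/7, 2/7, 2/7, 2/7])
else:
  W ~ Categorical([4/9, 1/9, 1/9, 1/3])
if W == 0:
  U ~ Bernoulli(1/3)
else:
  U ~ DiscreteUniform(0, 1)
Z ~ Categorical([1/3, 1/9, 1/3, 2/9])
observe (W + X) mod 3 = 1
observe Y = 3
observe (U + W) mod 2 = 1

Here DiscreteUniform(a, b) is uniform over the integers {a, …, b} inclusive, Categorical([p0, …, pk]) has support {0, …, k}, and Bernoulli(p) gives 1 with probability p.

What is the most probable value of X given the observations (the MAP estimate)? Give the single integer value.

Enumerate traces; 16 have nonzero weight after conditioning:
  (X=0, Y=3, W=1, U=0, Z=0) weight 1/105
  (X=0, Y=3, W=1, U=0, Z=1) weight 1/315
  (X=0, Y=3, W=1, U=0, Z=2) weight 1/105
  (X=0, Y=3, W=1, U=0, Z=3) weight 2/315
  (X=1, Y=3, W=0, U=1, Z=0) weight 1/315
  (X=1, Y=3, W=0, U=1, Z=1) weight 1/945
  (X=1, Y=3, W=0, U=1, Z=2) weight 1/315
  (X=1, Y=3, W=0, U=1, Z=3) weight 2/945
  (X=2, Y=3, W=2, U=1, Z=0) weight 1/210
  … 7 more
Group by X:
  weight(X=0) = 1/35
  weight(X=1) = 4/105
  weight(X=2) = 1/70
Total weight = 1/35 + 4/105 + 1/70 = 17/210
P(X=0 | obs) = 1/35 / 17/210 = 6/17
P(X=1 | obs) = 4/105 / 17/210 = 8/17
P(X=2 | obs) = 1/70 / 17/210 = 3/17
argmax = 1

argmax_v P(X = v | obs) = 1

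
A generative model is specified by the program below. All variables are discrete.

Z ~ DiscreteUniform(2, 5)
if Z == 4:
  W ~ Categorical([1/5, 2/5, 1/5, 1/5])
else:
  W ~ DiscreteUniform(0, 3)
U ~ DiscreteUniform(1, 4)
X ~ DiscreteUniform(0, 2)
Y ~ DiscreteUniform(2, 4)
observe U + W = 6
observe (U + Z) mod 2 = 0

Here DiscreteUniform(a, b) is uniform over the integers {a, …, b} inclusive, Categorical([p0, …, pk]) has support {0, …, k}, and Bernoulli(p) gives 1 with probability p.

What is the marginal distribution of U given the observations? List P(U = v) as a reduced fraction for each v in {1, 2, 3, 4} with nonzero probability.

Enumerate traces; 36 have nonzero weight after conditioning:
  (Z=2, W=2, U=4, X=0, Y=2) weight 1/576
  (Z=2, W=2, U=4, X=0, Y=3) weight 1/576
  (Z=2, W=2, U=4, X=0, Y=4) weight 1/576
  (Z=2, W=2, U=4, X=1, Y=2) weight 1/576
  (Z=2, W=2, U=4, X=1, Y=3) weight 1/576
  (Z=2, W=2, U=4, X=1, Y=4) weight 1/576
  (Z=2, W=2, U=4, X=2, Y=2) weight 1/576
  (Z=2, W=2, U=4, X=2, Y=3) weight 1/576
  (Z=3, W=3, U=3, X=0, Y=2) weight 1/576
  … 27 more
Group by U:
  weight(U=3) = 1/32
  weight(U=4) = 9/320
Total weight = 1/32 + 9/320 = 19/320
P(U=3 | obs) = 1/32 / 19/320 = 10/19
P(U=4 | obs) = 9/320 / 19/320 = 9/19

P(U=3) = 10/19, P(U=4) = 9/19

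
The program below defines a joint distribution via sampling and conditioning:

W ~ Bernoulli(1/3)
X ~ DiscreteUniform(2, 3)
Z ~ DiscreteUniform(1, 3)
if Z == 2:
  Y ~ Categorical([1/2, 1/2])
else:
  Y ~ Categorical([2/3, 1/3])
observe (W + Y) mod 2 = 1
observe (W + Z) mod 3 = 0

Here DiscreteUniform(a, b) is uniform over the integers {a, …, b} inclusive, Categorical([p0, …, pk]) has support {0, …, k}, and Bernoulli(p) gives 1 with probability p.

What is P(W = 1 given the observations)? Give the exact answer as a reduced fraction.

Enumerate traces; 4 have nonzero weight after conditioning:
  (W=0, X=2, Z=3, Y=1) weight 1/27
  (W=0, X=3, Z=3, Y=1) weight 1/27
  (W=1, X=2, Z=2, Y=0) weight 1/36
  (W=1, X=3, Z=2, Y=0) weight 1/36
Group by W:
  weight(W=0) = 2/27
  weight(W=1) = 1/18
Total weight = 2/27 + 1/18 = 7/54
P(W=0 | obs) = 2/27 / 7/54 = 4/7
P(W=1 | obs) = 1/18 / 7/54 = 3/7

P(W = 1 | obs) = 3/7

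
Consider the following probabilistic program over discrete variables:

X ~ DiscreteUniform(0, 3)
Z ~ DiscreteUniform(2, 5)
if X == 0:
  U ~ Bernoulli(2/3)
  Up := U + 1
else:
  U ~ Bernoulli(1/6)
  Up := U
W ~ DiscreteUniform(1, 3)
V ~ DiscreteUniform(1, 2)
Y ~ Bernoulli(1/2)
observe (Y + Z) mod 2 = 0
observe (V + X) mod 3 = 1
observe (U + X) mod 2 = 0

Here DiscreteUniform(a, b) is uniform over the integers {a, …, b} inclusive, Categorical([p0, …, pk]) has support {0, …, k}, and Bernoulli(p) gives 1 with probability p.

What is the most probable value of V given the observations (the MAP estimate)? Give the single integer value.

Enumerate traces; 36 have nonzero weight after conditioning:
  (X=0, Z=2, U=0, W=1, V=1, Y=0) weight 1/576
  (X=0, Z=2, U=0, W=2, V=1, Y=0) weight 1/576
  (X=0, Z=2, U=0, W=3, V=1, Y=0) weight 1/576
  (X=0, Z=3, U=0, W=1, V=1, Y=1) weight 1/576
  (X=0, Z=3, U=0, W=2, V=1, Y=1) weight 1/576
  (X=0, Z=3, U=0, W=3, V=1, Y=1) weight 1/576
  (X=0, Z=4, U=0, W=1, V=1, Y=0) weight 1/576
  (X=0, Z=4, U=0, W=2, V=1, Y=0) weight 1/576
  (X=2, Z=2, U=0, W=1, V=2, Y=0) weight 5/1152
  … 27 more
Group by V:
  weight(V=1) = 1/32
  weight(V=2) = 5/96
Total weight = 1/32 + 5/96 = 1/12
P(V=1 | obs) = 1/32 / 1/12 = 3/8
P(V=2 | obs) = 5/96 / 1/12 = 5/8
argmax = 2

argmax_v P(V = v | obs) = 2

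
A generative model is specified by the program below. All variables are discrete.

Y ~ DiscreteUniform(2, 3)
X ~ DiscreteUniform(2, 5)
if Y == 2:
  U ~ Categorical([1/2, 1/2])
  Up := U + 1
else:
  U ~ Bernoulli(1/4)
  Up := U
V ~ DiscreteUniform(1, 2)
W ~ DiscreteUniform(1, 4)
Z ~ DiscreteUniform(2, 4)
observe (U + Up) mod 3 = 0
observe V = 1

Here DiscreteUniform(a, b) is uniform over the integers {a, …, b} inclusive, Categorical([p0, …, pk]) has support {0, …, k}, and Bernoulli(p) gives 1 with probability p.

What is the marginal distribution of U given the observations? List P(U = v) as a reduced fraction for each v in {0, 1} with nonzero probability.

Enumerate traces; 96 have nonzero weight after conditioning:
  (Y=2, X=2, U=1, V=1, W=1, Z=2) weight 1/384
  (Y=2, X=2, U=1, V=1, W=1, Z=3) weight 1/384
  (Y=2, X=2, U=1, V=1, W=1, Z=4) weight 1/384
  (Y=2, X=2, U=1, V=1, W=2, Z=2) weight 1/384
  (Y=2, X=2, U=1, V=1, W=2, Z=3) weight 1/384
  (Y=2, X=2, U=1, V=1, W=2, Z=4) weight 1/384
  (Y=2, X=2, U=1, V=1, W=3, Z=2) weight 1/384
  (Y=2, X=2, U=1, V=1, W=3, Z=3) weight 1/384
  (Y=3, X=2, U=0, V=1, W=1, Z=2) weight 1/256
  … 87 more
Group by U:
  weight(U=0) = 3/16
  weight(U=1) = 1/8
Total weight = 3/16 + 1/8 = 5/16
P(U=0 | obs) = 3/16 / 5/16 = 3/5
P(U=1 | obs) = 1/8 / 5/16 = 2/5

P(U=0) = 3/5, P(U=1) = 2/5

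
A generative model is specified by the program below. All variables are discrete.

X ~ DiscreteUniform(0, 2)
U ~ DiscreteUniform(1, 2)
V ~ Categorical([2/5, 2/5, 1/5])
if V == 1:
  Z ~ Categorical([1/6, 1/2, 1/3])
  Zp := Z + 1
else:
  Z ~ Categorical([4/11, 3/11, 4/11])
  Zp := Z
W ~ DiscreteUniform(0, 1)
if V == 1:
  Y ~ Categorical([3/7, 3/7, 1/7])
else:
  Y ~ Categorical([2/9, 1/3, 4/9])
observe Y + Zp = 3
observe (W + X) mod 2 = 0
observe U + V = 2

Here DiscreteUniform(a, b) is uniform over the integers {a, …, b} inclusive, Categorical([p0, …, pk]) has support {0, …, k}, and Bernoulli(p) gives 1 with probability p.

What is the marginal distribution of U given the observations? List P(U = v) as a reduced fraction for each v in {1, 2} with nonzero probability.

Enumerate traces; 15 have nonzero weight after conditioning:
  (X=0, U=1, V=1, Z=0, W=0, Y=2) weight 1/1260
  (X=0, U=1, V=1, Z=1, W=0, Y=1) weight 1/140
  (X=0, U=1, V=1, Z=2, W=0, Y=0) weight 1/210
  (X=0, U=2, V=0, Z=1, W=0, Y=2) weight 2/495
  (X=0, U=2, V=0, Z=2, W=0, Y=1) weight 2/495
  (X=1, U=1, V=1, Z=0, W=1, Y=2) weight 1/1260
  (X=1, U=1, V=1, Z=1, W=1, Y=1) weight 1/140
  (X=1, U=1, V=1, Z=2, W=1, Y=0) weight 1/210
  … 7 more
Group by U:
  weight(U=1) = 4/105
  weight(U=2) = 4/165
Total weight = 4/105 + 4/165 = 24/385
P(U=1 | obs) = 4/105 / 24/385 = 11/18
P(U=2 | obs) = 4/165 / 24/385 = 7/18

P(U=1) = 11/18, P(U=2) = 7/18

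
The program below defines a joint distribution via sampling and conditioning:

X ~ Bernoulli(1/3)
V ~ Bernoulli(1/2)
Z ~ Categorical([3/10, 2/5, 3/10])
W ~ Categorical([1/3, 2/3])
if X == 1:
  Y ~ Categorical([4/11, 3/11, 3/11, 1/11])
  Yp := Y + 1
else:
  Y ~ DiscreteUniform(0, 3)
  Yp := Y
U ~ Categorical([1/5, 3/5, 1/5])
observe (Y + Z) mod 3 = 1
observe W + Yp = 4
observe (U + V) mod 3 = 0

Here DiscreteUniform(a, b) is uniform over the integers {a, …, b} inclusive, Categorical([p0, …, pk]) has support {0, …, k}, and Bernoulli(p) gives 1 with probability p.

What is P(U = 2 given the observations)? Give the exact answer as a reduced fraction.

Enumerate traces; 6 have nonzero weight after conditioning:
  (X=0, V=0, Z=1, W=1, Y=3, U=0) weight 1/225
  (X=0, V=1, Z=1, W=1, Y=3, U=2) weight 1/225
  (X=1, V=0, Z=1, W=0, Y=3, U=0) weight 1/2475
  (X=1, V=0, Z=2, W=1, Y=2, U=0) weight 1/550
  (X=1, V=1, Z=1, W=0, Y=3, U=2) weight 1/2475
  (X=1, V=1, Z=2, W=1, Y=2, U=2) weight 1/550
Group by U:
  weight(U=0) = 1/150
  weight(U=2) = 1/150
Total weight = 1/150 + 1/150 = 1/75
P(U=0 | obs) = 1/150 / 1/75 = 1/2
P(U=2 | obs) = 1/150 / 1/75 = 1/2

P(U = 2 | obs) = 1/2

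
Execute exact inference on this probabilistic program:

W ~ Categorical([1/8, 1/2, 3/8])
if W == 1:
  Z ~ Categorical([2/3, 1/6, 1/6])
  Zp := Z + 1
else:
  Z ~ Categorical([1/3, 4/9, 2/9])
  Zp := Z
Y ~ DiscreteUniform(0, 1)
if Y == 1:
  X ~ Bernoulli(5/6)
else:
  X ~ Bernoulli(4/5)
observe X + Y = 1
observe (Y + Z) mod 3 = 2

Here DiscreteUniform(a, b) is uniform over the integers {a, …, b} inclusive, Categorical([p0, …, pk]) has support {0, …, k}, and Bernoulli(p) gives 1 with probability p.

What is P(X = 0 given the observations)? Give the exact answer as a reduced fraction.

P(X = 0 | obs) = 55/223

Enumerate traces; 6 have nonzero weight after conditioning:
  (W=0, Z=1, Y=1, X=0) weight 1/216
  (W=0, Z=2, Y=0, X=1) weight 1/90
  (W=1, Z=1, Y=1, X=0) weight 1/144
  (W=1, Z=2, Y=0, X=1) weight 1/30
  (W=2, Z=1, Y=1, X=0) weight 1/72
  (W=2, Z=2, Y=0, X=1) weight 1/30
Group by X:
  weight(X=0) = 11/432
  weight(X=1) = 7/90
Total weight = 11/432 + 7/90 = 223/2160
P(X=0 | obs) = 11/432 / 223/2160 = 55/223
P(X=1 | obs) = 7/90 / 223/2160 = 168/223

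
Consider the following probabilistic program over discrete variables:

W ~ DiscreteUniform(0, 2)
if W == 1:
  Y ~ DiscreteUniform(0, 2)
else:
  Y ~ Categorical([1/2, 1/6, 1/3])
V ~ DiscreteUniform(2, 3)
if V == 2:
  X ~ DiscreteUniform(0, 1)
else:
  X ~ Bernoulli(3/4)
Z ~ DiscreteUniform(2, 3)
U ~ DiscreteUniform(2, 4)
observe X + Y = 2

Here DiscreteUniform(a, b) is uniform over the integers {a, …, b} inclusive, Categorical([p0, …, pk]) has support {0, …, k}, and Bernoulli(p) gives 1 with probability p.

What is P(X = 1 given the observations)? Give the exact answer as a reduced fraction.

P(X = 1 | obs) = 10/19

Enumerate traces; 72 have nonzero weight after conditioning:
  (W=0, Y=1, V=2, X=1, Z=2, U=2) weight 1/432
  (W=0, Y=1, V=2, X=1, Z=2, U=3) weight 1/432
  (W=0, Y=1, V=2, X=1, Z=2, U=4) weight 1/432
  (W=0, Y=1, V=2, X=1, Z=3, U=2) weight 1/432
  (W=0, Y=1, V=2, X=1, Z=3, U=3) weight 1/432
  (W=0, Y=1, V=2, X=1, Z=3, U=4) weight 1/432
  (W=0, Y=1, V=3, X=1, Z=2, U=2) weight 1/288
  (W=0, Y=1, V=3, X=1, Z=2, U=3) weight 1/288
  (W=0, Y=2, V=2, X=0, Z=2, U=2) weight 1/216
  … 63 more
Group by X:
  weight(X=0) = 1/8
  weight(X=1) = 5/36
Total weight = 1/8 + 5/36 = 19/72
P(X=0 | obs) = 1/8 / 19/72 = 9/19
P(X=1 | obs) = 5/36 / 19/72 = 10/19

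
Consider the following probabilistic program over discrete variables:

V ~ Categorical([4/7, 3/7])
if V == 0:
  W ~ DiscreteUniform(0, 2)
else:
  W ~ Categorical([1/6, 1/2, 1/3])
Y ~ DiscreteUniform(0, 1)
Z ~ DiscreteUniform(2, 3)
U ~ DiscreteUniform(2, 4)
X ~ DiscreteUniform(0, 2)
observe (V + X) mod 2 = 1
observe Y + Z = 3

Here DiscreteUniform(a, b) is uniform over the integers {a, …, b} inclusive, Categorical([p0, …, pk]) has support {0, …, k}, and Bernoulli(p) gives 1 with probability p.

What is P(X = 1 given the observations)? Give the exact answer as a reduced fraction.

Enumerate traces; 54 have nonzero weight after conditioning:
  (V=0, W=0, Y=0, Z=3, U=2, X=1) weight 1/189
  (V=0, W=0, Y=0, Z=3, U=3, X=1) weight 1/189
  (V=0, W=0, Y=0, Z=3, U=4, X=1) weight 1/189
  (V=0, W=0, Y=1, Z=2, U=2, X=1) weight 1/189
  (V=0, W=0, Y=1, Z=2, U=3, X=1) weight 1/189
  (V=0, W=0, Y=1, Z=2, U=4, X=1) weight 1/189
  (V=0, W=1, Y=0, Z=3, U=2, X=1) weight 1/189
  (V=0, W=1, Y=0, Z=3, U=3, X=1) weight 1/189
  (V=1, W=0, Y=0, Z=3, U=2, X=0) weight 1/504
  (V=1, W=0, Y=0, Z=3, U=2, X=2) weight 1/504
  … 44 more
Group by X:
  weight(X=0) = 1/14
  weight(X=1) = 2/21
  weight(X=2) = 1/14
Total weight = 1/14 + 2/21 + 1/14 = 5/21
P(X=0 | obs) = 1/14 / 5/21 = 3/10
P(X=1 | obs) = 2/21 / 5/21 = 2/5
P(X=2 | obs) = 1/14 / 5/21 = 3/10

P(X = 1 | obs) = 2/5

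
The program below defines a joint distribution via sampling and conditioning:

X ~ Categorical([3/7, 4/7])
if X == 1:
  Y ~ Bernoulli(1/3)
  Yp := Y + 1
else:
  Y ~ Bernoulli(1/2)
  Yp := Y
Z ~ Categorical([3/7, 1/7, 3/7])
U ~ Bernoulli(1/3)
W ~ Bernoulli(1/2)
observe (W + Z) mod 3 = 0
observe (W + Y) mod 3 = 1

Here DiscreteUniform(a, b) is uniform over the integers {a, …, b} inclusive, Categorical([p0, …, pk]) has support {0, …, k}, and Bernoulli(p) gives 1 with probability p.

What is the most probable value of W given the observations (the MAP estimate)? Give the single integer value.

argmax_v P(W = v | obs) = 1

Enumerate traces; 8 have nonzero weight after conditioning:
  (X=0, Y=0, Z=2, U=0, W=1) weight 3/98
  (X=0, Y=0, Z=2, U=1, W=1) weight 3/196
  (X=0, Y=1, Z=0, U=0, W=0) weight 3/98
  (X=0, Y=1, Z=0, U=1, W=0) weight 3/196
  (X=1, Y=0, Z=2, U=0, W=1) weight 8/147
  (X=1, Y=0, Z=2, U=1, W=1) weight 4/147
  (X=1, Y=1, Z=0, U=0, W=0) weight 4/147
  (X=1, Y=1, Z=0, U=1, W=0) weight 2/147
Group by W:
  weight(W=0) = 17/196
  weight(W=1) = 25/196
Total weight = 17/196 + 25/196 = 3/14
P(W=0 | obs) = 17/196 / 3/14 = 17/42
P(W=1 | obs) = 25/196 / 3/14 = 25/42
argmax = 1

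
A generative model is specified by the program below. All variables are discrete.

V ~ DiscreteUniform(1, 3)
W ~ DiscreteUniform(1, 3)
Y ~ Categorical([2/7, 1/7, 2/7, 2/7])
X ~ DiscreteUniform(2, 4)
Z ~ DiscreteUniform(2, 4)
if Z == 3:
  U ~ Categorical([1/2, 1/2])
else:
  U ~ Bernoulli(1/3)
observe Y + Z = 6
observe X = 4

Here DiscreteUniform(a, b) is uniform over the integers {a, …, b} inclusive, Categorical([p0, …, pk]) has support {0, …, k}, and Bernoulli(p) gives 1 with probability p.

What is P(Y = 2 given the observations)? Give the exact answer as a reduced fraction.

Enumerate traces; 36 have nonzero weight after conditioning:
  (V=1, W=1, Y=2, X=4, Z=4, U=0) weight 4/1701
  (V=1, W=1, Y=2, X=4, Z=4, U=1) weight 2/1701
  (V=1, W=1, Y=3, X=4, Z=3, U=0) weight 1/567
  (V=1, W=1, Y=3, X=4, Z=3, U=1) weight 1/567
  (V=1, W=2, Y=2, X=4, Z=4, U=0) weight 4/1701
  (V=1, W=2, Y=2, X=4, Z=4, U=1) weight 2/1701
  (V=1, W=2, Y=3, X=4, Z=3, U=0) weight 1/567
  (V=1, W=2, Y=3, X=4, Z=3, U=1) weight 1/567
  … 28 more
Group by Y:
  weight(Y=2) = 2/63
  weight(Y=3) = 2/63
Total weight = 2/63 + 2/63 = 4/63
P(Y=2 | obs) = 2/63 / 4/63 = 1/2
P(Y=3 | obs) = 2/63 / 4/63 = 1/2

P(Y = 2 | obs) = 1/2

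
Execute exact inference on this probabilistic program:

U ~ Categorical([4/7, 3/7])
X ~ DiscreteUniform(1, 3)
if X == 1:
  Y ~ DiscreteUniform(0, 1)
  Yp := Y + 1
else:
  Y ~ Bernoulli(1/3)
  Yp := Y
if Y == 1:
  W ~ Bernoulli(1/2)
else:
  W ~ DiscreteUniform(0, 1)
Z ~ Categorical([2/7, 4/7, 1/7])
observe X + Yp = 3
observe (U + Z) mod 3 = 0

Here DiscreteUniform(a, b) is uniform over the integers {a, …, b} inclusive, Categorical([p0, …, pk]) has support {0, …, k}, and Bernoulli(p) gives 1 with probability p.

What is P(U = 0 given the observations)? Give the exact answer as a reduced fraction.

P(U = 0 | obs) = 8/11

Enumerate traces; 12 have nonzero weight after conditioning:
  (U=0, X=1, Y=1, W=0, Z=0) weight 2/147
  (U=0, X=1, Y=1, W=1, Z=0) weight 2/147
  (U=0, X=2, Y=1, W=0, Z=0) weight 4/441
  (U=0, X=2, Y=1, W=1, Z=0) weight 4/441
  (U=0, X=3, Y=0, W=0, Z=0) weight 8/441
  (U=0, X=3, Y=0, W=1, Z=0) weight 8/441
  (U=1, X=1, Y=1, W=0, Z=2) weight 1/196
  (U=1, X=1, Y=1, W=1, Z=2) weight 1/196
  … 4 more
Group by U:
  weight(U=0) = 4/49
  weight(U=1) = 3/98
Total weight = 4/49 + 3/98 = 11/98
P(U=0 | obs) = 4/49 / 11/98 = 8/11
P(U=1 | obs) = 3/98 / 11/98 = 3/11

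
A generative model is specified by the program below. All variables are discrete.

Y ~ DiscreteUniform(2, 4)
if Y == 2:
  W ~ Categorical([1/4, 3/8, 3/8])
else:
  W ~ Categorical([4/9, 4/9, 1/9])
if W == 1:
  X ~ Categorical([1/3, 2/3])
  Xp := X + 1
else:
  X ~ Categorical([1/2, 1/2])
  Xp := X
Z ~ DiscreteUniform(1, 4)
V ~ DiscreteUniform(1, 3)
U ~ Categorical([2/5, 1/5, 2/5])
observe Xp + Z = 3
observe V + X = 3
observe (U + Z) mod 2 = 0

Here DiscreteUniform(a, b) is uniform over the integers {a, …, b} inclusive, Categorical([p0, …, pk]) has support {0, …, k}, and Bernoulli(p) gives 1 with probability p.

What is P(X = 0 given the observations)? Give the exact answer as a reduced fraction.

P(X = 0 | obs) = 1103/2967

Enumerate traces; 27 have nonzero weight after conditioning:
  (Y=2, W=0, X=0, Z=3, V=3, U=1) weight 1/1440
  (Y=2, W=0, X=1, Z=2, V=2, U=0) weight 1/720
  (Y=2, W=0, X=1, Z=2, V=2, U=2) weight 1/720
  (Y=2, W=1, X=0, Z=2, V=3, U=0) weight 1/720
  (Y=2, W=1, X=0, Z=2, V=3, U=2) weight 1/720
  (Y=2, W=1, X=1, Z=1, V=2, U=1) weight 1/720
  (Y=2, W=2, X=0, Z=3, V=3, U=1) weight 1/960
  (Y=2, W=2, X=1, Z=2, V=2, U=0) weight 1/480
  … 19 more
Group by X:
  weight(X=0) = 1103/77760
  weight(X=1) = 233/9720
Total weight = 1103/77760 + 233/9720 = 989/25920
P(X=0 | obs) = 1103/77760 / 989/25920 = 1103/2967
P(X=1 | obs) = 233/9720 / 989/25920 = 1864/2967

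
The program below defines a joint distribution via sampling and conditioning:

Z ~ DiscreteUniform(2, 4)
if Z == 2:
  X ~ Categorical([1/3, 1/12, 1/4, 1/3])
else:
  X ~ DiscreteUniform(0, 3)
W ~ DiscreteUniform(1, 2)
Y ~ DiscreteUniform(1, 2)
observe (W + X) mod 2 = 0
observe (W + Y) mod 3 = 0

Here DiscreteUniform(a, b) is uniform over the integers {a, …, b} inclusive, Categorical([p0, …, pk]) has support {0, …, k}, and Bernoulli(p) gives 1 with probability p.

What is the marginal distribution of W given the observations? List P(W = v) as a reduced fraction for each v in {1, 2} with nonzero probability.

P(W=1) = 17/36, P(W=2) = 19/36

Enumerate traces; 12 have nonzero weight after conditioning:
  (Z=2, X=0, W=2, Y=1) weight 1/36
  (Z=2, X=1, W=1, Y=2) weight 1/144
  (Z=2, X=2, W=2, Y=1) weight 1/48
  (Z=2, X=3, W=1, Y=2) weight 1/36
  (Z=3, X=0, W=2, Y=1) weight 1/48
  (Z=3, X=1, W=1, Y=2) weight 1/48
  (Z=3, X=2, W=2, Y=1) weight 1/48
  (Z=3, X=3, W=1, Y=2) weight 1/48
  … 4 more
Group by W:
  weight(W=1) = 17/144
  weight(W=2) = 19/144
Total weight = 17/144 + 19/144 = 1/4
P(W=1 | obs) = 17/144 / 1/4 = 17/36
P(W=2 | obs) = 19/144 / 1/4 = 19/36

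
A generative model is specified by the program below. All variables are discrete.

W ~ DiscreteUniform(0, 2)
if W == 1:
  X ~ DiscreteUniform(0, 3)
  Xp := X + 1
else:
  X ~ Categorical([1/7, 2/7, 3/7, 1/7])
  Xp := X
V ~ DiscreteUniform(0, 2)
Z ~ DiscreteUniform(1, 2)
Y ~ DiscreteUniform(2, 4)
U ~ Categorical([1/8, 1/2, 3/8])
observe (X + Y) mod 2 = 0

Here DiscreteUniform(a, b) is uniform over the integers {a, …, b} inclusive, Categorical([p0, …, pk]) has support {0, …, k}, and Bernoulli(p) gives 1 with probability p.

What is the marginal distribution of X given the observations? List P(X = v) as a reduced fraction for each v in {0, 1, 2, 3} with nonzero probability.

Enumerate traces; 324 have nonzero weight after conditioning:
  (W=0, X=0, V=0, Z=1, Y=2, U=0) weight 1/3024
  (W=0, X=0, V=0, Z=1, Y=2, U=1) weight 1/756
  (W=0, X=0, V=0, Z=1, Y=2, U=2) weight 1/1008
  (W=0, X=0, V=0, Z=1, Y=4, U=0) weight 1/3024
  (W=0, X=0, V=0, Z=1, Y=4, U=1) weight 1/756
  (W=0, X=0, V=0, Z=1, Y=4, U=2) weight 1/1008
  (W=0, X=0, V=0, Z=2, Y=2, U=0) weight 1/3024
  (W=0, X=0, V=0, Z=2, Y=2, U=1) weight 1/756
  (W=0, X=1, V=0, Z=1, Y=3, U=0) weight 1/1512
  (W=0, X=2, V=0, Z=1, Y=2, U=0) weight 1/1008
  … 314 more
Group by X:
  weight(X=0) = 5/42
  weight(X=1) = 23/252
  weight(X=2) = 31/126
  weight(X=3) = 5/84
Total weight = 5/42 + 23/252 + 31/126 + 5/84 = 65/126
P(X=0 | obs) = 5/42 / 65/126 = 3/13
P(X=1 | obs) = 23/252 / 65/126 = 23/130
P(X=2 | obs) = 31/126 / 65/126 = 31/65
P(X=3 | obs) = 5/84 / 65/126 = 3/26

P(X=0) = 3/13, P(X=1) = 23/130, P(X=2) = 31/65, P(X=3) = 3/26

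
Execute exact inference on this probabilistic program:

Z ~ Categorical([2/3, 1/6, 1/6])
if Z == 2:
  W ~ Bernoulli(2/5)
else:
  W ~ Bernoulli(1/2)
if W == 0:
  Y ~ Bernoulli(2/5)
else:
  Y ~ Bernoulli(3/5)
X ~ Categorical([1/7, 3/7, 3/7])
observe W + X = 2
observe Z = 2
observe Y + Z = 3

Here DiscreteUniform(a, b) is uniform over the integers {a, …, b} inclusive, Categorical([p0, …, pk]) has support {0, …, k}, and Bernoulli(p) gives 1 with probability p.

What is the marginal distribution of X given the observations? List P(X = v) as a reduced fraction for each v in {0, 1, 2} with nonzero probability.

Enumerate traces; 2 have nonzero weight after conditioning:
  (Z=2, W=0, Y=1, X=2) weight 3/175
  (Z=2, W=1, Y=1, X=1) weight 3/175
Group by X:
  weight(X=1) = 3/175
  weight(X=2) = 3/175
Total weight = 3/175 + 3/175 = 6/175
P(X=1 | obs) = 3/175 / 6/175 = 1/2
P(X=2 | obs) = 3/175 / 6/175 = 1/2

P(X=1) = 1/2, P(X=2) = 1/2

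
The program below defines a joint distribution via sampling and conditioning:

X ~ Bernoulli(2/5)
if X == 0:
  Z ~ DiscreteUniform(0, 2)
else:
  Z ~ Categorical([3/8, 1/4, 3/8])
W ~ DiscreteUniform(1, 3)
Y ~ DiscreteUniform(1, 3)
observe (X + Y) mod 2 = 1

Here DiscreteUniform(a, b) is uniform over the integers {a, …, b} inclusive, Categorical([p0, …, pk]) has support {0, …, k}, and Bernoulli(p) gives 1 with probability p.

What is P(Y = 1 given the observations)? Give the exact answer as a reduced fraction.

Enumerate traces; 27 have nonzero weight after conditioning:
  (X=0, Z=0, W=1, Y=1) weight 1/45
  (X=0, Z=0, W=1, Y=3) weight 1/45
  (X=0, Z=0, W=2, Y=1) weight 1/45
  (X=0, Z=0, W=2, Y=3) weight 1/45
  (X=0, Z=0, W=3, Y=1) weight 1/45
  (X=0, Z=0, W=3, Y=3) weight 1/45
  (X=0, Z=1, W=1, Y=1) weight 1/45
  (X=0, Z=1, W=1, Y=3) weight 1/45
  (X=1, Z=0, W=1, Y=2) weight 1/60
  … 18 more
Group by Y:
  weight(Y=1) = 1/5
  weight(Y=2) = 2/15
  weight(Y=3) = 1/5
Total weight = 1/5 + 2/15 + 1/5 = 8/15
P(Y=1 | obs) = 1/5 / 8/15 = 3/8
P(Y=2 | obs) = 2/15 / 8/15 = 1/4
P(Y=3 | obs) = 1/5 / 8/15 = 3/8

P(Y = 1 | obs) = 3/8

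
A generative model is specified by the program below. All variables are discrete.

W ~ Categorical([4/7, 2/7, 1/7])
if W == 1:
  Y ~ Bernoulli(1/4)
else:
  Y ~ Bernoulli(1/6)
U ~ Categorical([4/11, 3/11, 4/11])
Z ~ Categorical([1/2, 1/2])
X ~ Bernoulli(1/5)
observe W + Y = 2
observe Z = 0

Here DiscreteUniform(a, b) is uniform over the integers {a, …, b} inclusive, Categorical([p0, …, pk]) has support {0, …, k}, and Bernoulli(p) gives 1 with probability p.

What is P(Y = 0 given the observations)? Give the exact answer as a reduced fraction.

Enumerate traces; 12 have nonzero weight after conditioning:
  (W=1, Y=1, U=0, Z=0, X=0) weight 4/385
  (W=1, Y=1, U=0, Z=0, X=1) weight 1/385
  (W=1, Y=1, U=1, Z=0, X=0) weight 3/385
  (W=1, Y=1, U=1, Z=0, X=1) weight 3/1540
  (W=1, Y=1, U=2, Z=0, X=0) weight 4/385
  (W=1, Y=1, U=2, Z=0, X=1) weight 1/385
  (W=2, Y=0, U=0, Z=0, X=0) weight 4/231
  (W=2, Y=0, U=0, Z=0, X=1) weight 1/231
  … 4 more
Group by Y:
  weight(Y=0) = 5/84
  weight(Y=1) = 1/28
Total weight = 5/84 + 1/28 = 2/21
P(Y=0 | obs) = 5/84 / 2/21 = 5/8
P(Y=1 | obs) = 1/28 / 2/21 = 3/8

P(Y = 0 | obs) = 5/8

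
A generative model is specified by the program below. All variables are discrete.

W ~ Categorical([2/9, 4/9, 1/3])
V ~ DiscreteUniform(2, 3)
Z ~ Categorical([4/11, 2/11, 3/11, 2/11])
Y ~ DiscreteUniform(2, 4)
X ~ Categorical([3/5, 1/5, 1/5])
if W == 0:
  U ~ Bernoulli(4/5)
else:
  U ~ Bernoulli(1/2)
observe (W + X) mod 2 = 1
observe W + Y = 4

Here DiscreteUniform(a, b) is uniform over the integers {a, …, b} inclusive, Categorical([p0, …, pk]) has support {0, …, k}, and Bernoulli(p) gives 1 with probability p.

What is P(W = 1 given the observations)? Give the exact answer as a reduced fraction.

P(W = 1 | obs) = 16/21

Enumerate traces; 64 have nonzero weight after conditioning:
  (W=0, V=2, Z=0, Y=4, X=1, U=0) weight 4/7425
  (W=0, V=2, Z=0, Y=4, X=1, U=1) weight 16/7425
  (W=0, V=2, Z=1, Y=4, X=1, U=0) weight 2/7425
  (W=0, V=2, Z=1, Y=4, X=1, U=1) weight 8/7425
  (W=0, V=2, Z=2, Y=4, X=1, U=0) weight 1/2475
  (W=0, V=2, Z=2, Y=4, X=1, U=1) weight 4/2475
  (W=0, V=2, Z=3, Y=4, X=1, U=0) weight 2/7425
  (W=0, V=2, Z=3, Y=4, X=1, U=1) weight 8/7425
  (W=1, V=2, Z=0, Y=3, X=0, U=0) weight 4/495
  (W=2, V=2, Z=0, Y=2, X=1, U=0) weight 1/495
  … 54 more
Group by W:
  weight(W=0) = 2/135
  weight(W=1) = 16/135
  weight(W=2) = 1/45
Total weight = 2/135 + 16/135 + 1/45 = 7/45
P(W=0 | obs) = 2/135 / 7/45 = 2/21
P(W=1 | obs) = 16/135 / 7/45 = 16/21
P(W=2 | obs) = 1/45 / 7/45 = 1/7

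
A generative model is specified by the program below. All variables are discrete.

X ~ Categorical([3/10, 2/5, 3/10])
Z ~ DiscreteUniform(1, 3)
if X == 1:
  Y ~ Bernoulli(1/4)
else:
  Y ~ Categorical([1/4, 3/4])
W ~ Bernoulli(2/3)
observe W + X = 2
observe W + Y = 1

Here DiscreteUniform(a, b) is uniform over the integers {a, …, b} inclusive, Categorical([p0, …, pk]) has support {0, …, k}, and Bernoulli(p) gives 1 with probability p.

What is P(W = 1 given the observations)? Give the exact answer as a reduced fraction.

P(W = 1 | obs) = 8/11

Enumerate traces; 6 have nonzero weight after conditioning:
  (X=1, Z=1, Y=0, W=1) weight 1/15
  (X=1, Z=2, Y=0, W=1) weight 1/15
  (X=1, Z=3, Y=0, W=1) weight 1/15
  (X=2, Z=1, Y=1, W=0) weight 1/40
  (X=2, Z=2, Y=1, W=0) weight 1/40
  (X=2, Z=3, Y=1, W=0) weight 1/40
Group by W:
  weight(W=0) = 3/40
  weight(W=1) = 1/5
Total weight = 3/40 + 1/5 = 11/40
P(W=0 | obs) = 3/40 / 11/40 = 3/11
P(W=1 | obs) = 1/5 / 11/40 = 8/11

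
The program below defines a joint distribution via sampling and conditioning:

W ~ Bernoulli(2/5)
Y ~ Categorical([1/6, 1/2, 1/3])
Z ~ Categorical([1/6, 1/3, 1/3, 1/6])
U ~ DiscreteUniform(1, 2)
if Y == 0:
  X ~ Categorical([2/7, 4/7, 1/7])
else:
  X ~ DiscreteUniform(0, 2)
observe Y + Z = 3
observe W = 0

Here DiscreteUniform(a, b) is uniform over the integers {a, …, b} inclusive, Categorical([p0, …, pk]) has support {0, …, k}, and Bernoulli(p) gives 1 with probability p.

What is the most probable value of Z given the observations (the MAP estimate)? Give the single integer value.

Enumerate traces; 18 have nonzero weight after conditioning:
  (W=0, Y=0, Z=3, U=1, X=0) weight 1/420
  (W=0, Y=0, Z=3, U=1, X=1) weight 1/210
  (W=0, Y=0, Z=3, U=1, X=2) weight 1/840
  (W=0, Y=0, Z=3, U=2, X=0) weight 1/420
  (W=0, Y=0, Z=3, U=2, X=1) weight 1/210
  (W=0, Y=0, Z=3, U=2, X=2) weight 1/840
  (W=0, Y=1, Z=2, U=1, X=0) weight 1/60
  (W=0, Y=1, Z=2, U=1, X=1) weight 1/60
  (W=0, Y=2, Z=1, U=1, X=0) weight 1/90
  … 9 more
Group by Z:
  weight(Z=1) = 1/15
  weight(Z=2) = 1/10
  weight(Z=3) = 1/60
Total weight = 1/15 + 1/10 + 1/60 = 11/60
P(Z=1 | obs) = 1/15 / 11/60 = 4/11
P(Z=2 | obs) = 1/10 / 11/60 = 6/11
P(Z=3 | obs) = 1/60 / 11/60 = 1/11
argmax = 2

argmax_v P(Z = v | obs) = 2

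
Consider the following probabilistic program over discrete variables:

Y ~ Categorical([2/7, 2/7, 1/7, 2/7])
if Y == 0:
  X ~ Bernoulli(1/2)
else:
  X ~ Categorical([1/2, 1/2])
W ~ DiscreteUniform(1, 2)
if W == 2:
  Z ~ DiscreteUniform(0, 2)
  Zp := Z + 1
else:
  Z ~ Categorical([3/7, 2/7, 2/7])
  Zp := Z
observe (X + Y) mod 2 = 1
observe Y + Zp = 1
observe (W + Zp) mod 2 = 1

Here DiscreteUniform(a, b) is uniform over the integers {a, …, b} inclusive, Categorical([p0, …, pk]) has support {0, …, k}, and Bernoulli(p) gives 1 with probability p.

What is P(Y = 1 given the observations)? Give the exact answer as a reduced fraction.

Enumerate traces; 2 have nonzero weight after conditioning:
  (Y=0, X=1, W=2, Z=0) weight 1/42
  (Y=1, X=0, W=1, Z=0) weight 3/98
Group by Y:
  weight(Y=0) = 1/42
  weight(Y=1) = 3/98
Total weight = 1/42 + 3/98 = 8/147
P(Y=0 | obs) = 1/42 / 8/147 = 7/16
P(Y=1 | obs) = 3/98 / 8/147 = 9/16

P(Y = 1 | obs) = 9/16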